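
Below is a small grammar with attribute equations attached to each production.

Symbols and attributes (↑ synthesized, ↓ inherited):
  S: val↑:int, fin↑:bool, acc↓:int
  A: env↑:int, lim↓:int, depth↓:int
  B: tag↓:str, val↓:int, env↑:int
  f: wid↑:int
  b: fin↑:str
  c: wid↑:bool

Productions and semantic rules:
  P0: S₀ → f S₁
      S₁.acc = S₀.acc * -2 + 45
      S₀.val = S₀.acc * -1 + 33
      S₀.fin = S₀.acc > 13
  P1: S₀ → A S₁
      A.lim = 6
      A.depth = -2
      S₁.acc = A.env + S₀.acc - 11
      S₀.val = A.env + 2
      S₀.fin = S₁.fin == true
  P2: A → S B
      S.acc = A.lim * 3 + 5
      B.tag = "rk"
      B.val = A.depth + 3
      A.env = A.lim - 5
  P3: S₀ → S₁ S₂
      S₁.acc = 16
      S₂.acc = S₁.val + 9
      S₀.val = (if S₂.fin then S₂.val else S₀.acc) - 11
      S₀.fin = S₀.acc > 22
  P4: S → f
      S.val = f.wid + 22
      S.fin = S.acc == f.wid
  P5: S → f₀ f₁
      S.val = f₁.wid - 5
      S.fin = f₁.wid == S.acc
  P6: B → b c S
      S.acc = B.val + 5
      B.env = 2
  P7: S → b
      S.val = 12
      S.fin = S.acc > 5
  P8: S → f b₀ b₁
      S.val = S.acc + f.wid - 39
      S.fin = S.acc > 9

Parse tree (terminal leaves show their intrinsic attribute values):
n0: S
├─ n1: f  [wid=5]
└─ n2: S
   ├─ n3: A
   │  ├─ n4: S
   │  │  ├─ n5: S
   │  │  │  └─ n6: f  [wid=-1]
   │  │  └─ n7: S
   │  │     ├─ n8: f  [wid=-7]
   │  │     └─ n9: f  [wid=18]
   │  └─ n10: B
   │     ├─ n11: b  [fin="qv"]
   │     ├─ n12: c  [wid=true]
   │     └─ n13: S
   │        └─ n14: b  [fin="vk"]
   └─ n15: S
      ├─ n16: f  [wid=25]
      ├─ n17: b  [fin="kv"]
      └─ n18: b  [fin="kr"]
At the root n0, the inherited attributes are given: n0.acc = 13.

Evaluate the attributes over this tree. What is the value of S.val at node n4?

1. n0.acc = 13  [given at root]
2. n1.wid = 5  [terminal]
3. n2.acc = 19  [S₀.acc * -2 + 45]
4. n3.lim = 6  [6]
5. n3.depth = -2  [-2]
6. n4.acc = 23  [A.lim * 3 + 5]
7. n5.acc = 16  [16]
8. n6.wid = -1  [terminal]
9. n5.val = 21  [f.wid + 22]
10. n5.fin = false  [S.acc == f.wid]
11. n7.acc = 30  [S₁.val + 9]
12. n8.wid = -7  [terminal]
13. n9.wid = 18  [terminal]
14. n7.val = 13  [f₁.wid - 5]
15. n7.fin = false  [f₁.wid == S.acc]
16. n4.val = 12  [(if S₂.fin then S₂.val else S₀.acc) - 11]
17. n4.fin = true  [S₀.acc > 22]
18. n10.tag = "rk"  ["rk"]
19. n10.val = 1  [A.depth + 3]
20. n11.fin = "qv"  [terminal]
21. n12.wid = true  [terminal]
22. n13.acc = 6  [B.val + 5]
23. n14.fin = "vk"  [terminal]
24. n13.val = 12  [12]
25. n13.fin = true  [S.acc > 5]
26. n10.env = 2  [2]
27. n3.env = 1  [A.lim - 5]
28. n15.acc = 9  [A.env + S₀.acc - 11]
29. n16.wid = 25  [terminal]
30. n17.fin = "kv"  [terminal]
31. n18.fin = "kr"  [terminal]
32. n15.val = -5  [S.acc + f.wid - 39]
33. n15.fin = false  [S.acc > 9]
34. n2.val = 3  [A.env + 2]
35. n2.fin = false  [S₁.fin == true]
36. n0.val = 20  [S₀.acc * -1 + 33]
37. n0.fin = false  [S₀.acc > 13]

12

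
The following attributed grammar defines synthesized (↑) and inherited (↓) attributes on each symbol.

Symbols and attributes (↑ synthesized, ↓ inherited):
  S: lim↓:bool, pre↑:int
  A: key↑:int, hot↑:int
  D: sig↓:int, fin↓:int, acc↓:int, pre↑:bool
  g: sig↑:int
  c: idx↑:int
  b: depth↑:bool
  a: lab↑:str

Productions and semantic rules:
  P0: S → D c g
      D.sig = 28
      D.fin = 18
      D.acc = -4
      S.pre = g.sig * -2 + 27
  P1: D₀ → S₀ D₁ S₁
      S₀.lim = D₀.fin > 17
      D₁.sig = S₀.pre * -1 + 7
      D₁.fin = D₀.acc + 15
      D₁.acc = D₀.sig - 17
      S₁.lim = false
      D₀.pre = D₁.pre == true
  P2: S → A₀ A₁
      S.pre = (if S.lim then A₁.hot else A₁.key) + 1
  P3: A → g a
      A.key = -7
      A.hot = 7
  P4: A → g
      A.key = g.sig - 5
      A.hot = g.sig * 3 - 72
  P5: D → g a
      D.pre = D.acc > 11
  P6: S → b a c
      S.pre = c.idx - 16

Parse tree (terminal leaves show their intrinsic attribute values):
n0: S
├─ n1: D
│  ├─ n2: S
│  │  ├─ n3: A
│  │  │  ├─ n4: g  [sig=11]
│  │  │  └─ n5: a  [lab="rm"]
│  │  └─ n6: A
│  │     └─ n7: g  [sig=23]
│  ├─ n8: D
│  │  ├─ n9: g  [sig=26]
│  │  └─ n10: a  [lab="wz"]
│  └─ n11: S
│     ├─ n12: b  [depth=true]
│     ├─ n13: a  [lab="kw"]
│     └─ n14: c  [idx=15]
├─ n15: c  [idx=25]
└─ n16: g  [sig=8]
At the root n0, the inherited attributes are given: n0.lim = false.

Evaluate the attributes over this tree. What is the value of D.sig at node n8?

9

1. n0.lim = false  [given at root]
2. n1.sig = 28  [28]
3. n1.fin = 18  [18]
4. n1.acc = -4  [-4]
5. n2.lim = true  [D₀.fin > 17]
6. n4.sig = 11  [terminal]
7. n5.lab = "rm"  [terminal]
8. n3.key = -7  [-7]
9. n3.hot = 7  [7]
10. n7.sig = 23  [terminal]
11. n6.key = 18  [g.sig - 5]
12. n6.hot = -3  [g.sig * 3 - 72]
13. n2.pre = -2  [(if S.lim then A₁.hot else A₁.key) + 1]
14. n8.sig = 9  [S₀.pre * -1 + 7]
15. n8.fin = 11  [D₀.acc + 15]
16. n8.acc = 11  [D₀.sig - 17]
17. n9.sig = 26  [terminal]
18. n10.lab = "wz"  [terminal]
19. n8.pre = false  [D.acc > 11]
20. n11.lim = false  [false]
21. n12.depth = true  [terminal]
22. n13.lab = "kw"  [terminal]
23. n14.idx = 15  [terminal]
24. n11.pre = -1  [c.idx - 16]
25. n1.pre = false  [D₁.pre == true]
26. n15.idx = 25  [terminal]
27. n16.sig = 8  [terminal]
28. n0.pre = 11  [g.sig * -2 + 27]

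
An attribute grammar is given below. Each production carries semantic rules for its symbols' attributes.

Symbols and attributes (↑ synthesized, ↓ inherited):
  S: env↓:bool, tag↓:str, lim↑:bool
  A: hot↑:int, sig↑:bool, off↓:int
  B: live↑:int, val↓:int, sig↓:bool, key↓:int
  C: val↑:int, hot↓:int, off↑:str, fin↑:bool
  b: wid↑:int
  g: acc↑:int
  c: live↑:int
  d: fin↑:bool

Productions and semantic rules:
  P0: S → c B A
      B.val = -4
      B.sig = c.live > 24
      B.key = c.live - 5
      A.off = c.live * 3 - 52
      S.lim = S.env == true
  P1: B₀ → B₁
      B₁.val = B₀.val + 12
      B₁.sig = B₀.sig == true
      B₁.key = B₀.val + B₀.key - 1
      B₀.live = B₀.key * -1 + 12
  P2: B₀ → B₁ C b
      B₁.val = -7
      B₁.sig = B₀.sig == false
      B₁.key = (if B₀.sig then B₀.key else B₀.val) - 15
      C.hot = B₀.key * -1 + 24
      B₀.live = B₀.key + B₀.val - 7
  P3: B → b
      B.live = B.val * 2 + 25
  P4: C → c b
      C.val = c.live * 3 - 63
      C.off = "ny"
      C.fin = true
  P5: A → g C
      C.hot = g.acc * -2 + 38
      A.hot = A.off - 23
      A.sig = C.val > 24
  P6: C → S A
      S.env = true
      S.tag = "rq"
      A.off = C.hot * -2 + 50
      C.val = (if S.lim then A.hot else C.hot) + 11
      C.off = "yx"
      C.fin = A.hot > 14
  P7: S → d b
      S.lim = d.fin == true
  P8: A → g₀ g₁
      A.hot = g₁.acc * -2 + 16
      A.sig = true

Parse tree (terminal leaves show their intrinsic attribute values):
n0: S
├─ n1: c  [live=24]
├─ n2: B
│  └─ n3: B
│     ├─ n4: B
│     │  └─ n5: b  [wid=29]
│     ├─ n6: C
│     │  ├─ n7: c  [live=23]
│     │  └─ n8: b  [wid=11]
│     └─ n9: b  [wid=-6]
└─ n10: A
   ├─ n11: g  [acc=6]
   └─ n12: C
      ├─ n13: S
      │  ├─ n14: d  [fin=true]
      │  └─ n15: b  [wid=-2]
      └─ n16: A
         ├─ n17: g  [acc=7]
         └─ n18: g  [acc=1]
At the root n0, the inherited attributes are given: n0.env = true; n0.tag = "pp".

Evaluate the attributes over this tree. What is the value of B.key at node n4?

1. n0.env = true  [given at root]
2. n0.tag = "pp"  [given at root]
3. n1.live = 24  [terminal]
4. n2.val = -4  [-4]
5. n2.sig = false  [c.live > 24]
6. n2.key = 19  [c.live - 5]
7. n3.val = 8  [B₀.val + 12]
8. n3.sig = false  [B₀.sig == true]
9. n3.key = 14  [B₀.val + B₀.key - 1]
10. n4.val = -7  [-7]
11. n4.sig = true  [B₀.sig == false]
12. n4.key = -7  [(if B₀.sig then B₀.key else B₀.val) - 15]
13. n5.wid = 29  [terminal]
14. n4.live = 11  [B.val * 2 + 25]
15. n6.hot = 10  [B₀.key * -1 + 24]
16. n7.live = 23  [terminal]
17. n8.wid = 11  [terminal]
18. n6.val = 6  [c.live * 3 - 63]
19. n6.off = "ny"  ["ny"]
20. n6.fin = true  [true]
21. n9.wid = -6  [terminal]
22. n3.live = 15  [B₀.key + B₀.val - 7]
23. n2.live = -7  [B₀.key * -1 + 12]
24. n10.off = 20  [c.live * 3 - 52]
25. n11.acc = 6  [terminal]
26. n12.hot = 26  [g.acc * -2 + 38]
27. n13.env = true  [true]
28. n13.tag = "rq"  ["rq"]
29. n14.fin = true  [terminal]
30. n15.wid = -2  [terminal]
31. n13.lim = true  [d.fin == true]
32. n16.off = -2  [C.hot * -2 + 50]
33. n17.acc = 7  [terminal]
34. n18.acc = 1  [terminal]
35. n16.hot = 14  [g₁.acc * -2 + 16]
36. n16.sig = true  [true]
37. n12.val = 25  [(if S.lim then A.hot else C.hot) + 11]
38. n12.off = "yx"  ["yx"]
39. n12.fin = false  [A.hot > 14]
40. n10.hot = -3  [A.off - 23]
41. n10.sig = true  [C.val > 24]
42. n0.lim = true  [S.env == true]

-7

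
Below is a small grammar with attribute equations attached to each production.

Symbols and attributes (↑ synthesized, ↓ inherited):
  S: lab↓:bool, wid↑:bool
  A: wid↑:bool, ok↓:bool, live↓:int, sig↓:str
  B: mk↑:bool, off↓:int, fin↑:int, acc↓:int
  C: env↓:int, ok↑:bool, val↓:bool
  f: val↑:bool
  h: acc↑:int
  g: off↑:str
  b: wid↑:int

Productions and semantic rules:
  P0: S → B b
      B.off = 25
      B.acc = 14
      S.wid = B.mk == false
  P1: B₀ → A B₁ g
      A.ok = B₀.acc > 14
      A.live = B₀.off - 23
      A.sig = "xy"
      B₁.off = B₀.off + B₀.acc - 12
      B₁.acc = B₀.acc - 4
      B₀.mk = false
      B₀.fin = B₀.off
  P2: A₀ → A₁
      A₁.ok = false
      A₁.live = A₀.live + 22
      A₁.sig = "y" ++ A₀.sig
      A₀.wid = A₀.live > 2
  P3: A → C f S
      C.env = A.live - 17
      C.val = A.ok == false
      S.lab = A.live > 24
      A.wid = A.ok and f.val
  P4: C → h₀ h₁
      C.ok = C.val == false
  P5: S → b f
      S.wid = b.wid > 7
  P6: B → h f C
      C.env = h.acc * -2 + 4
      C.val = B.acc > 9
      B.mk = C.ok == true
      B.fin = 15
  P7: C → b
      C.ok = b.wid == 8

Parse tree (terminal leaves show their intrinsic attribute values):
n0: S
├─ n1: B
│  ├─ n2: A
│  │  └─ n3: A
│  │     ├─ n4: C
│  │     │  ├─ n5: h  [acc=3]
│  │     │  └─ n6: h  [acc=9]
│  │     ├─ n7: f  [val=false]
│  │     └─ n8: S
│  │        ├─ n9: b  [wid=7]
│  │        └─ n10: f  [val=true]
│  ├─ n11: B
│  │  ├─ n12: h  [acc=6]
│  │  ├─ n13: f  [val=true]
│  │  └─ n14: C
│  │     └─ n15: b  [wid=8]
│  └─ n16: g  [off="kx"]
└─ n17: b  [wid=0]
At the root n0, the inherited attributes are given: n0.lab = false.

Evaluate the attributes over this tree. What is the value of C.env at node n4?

7

1. n0.lab = false  [given at root]
2. n1.off = 25  [25]
3. n1.acc = 14  [14]
4. n2.ok = false  [B₀.acc > 14]
5. n2.live = 2  [B₀.off - 23]
6. n2.sig = "xy"  ["xy"]
7. n3.ok = false  [false]
8. n3.live = 24  [A₀.live + 22]
9. n3.sig = "yxy"  ["y" ++ A₀.sig]
10. n4.env = 7  [A.live - 17]
11. n4.val = true  [A.ok == false]
12. n5.acc = 3  [terminal]
13. n6.acc = 9  [terminal]
14. n4.ok = false  [C.val == false]
15. n7.val = false  [terminal]
16. n8.lab = false  [A.live > 24]
17. n9.wid = 7  [terminal]
18. n10.val = true  [terminal]
19. n8.wid = false  [b.wid > 7]
20. n3.wid = false  [A.ok and f.val]
21. n2.wid = false  [A₀.live > 2]
22. n11.off = 27  [B₀.off + B₀.acc - 12]
23. n11.acc = 10  [B₀.acc - 4]
24. n12.acc = 6  [terminal]
25. n13.val = true  [terminal]
26. n14.env = -8  [h.acc * -2 + 4]
27. n14.val = true  [B.acc > 9]
28. n15.wid = 8  [terminal]
29. n14.ok = true  [b.wid == 8]
30. n11.mk = true  [C.ok == true]
31. n11.fin = 15  [15]
32. n16.off = "kx"  [terminal]
33. n1.mk = false  [false]
34. n1.fin = 25  [B₀.off]
35. n17.wid = 0  [terminal]
36. n0.wid = true  [B.mk == false]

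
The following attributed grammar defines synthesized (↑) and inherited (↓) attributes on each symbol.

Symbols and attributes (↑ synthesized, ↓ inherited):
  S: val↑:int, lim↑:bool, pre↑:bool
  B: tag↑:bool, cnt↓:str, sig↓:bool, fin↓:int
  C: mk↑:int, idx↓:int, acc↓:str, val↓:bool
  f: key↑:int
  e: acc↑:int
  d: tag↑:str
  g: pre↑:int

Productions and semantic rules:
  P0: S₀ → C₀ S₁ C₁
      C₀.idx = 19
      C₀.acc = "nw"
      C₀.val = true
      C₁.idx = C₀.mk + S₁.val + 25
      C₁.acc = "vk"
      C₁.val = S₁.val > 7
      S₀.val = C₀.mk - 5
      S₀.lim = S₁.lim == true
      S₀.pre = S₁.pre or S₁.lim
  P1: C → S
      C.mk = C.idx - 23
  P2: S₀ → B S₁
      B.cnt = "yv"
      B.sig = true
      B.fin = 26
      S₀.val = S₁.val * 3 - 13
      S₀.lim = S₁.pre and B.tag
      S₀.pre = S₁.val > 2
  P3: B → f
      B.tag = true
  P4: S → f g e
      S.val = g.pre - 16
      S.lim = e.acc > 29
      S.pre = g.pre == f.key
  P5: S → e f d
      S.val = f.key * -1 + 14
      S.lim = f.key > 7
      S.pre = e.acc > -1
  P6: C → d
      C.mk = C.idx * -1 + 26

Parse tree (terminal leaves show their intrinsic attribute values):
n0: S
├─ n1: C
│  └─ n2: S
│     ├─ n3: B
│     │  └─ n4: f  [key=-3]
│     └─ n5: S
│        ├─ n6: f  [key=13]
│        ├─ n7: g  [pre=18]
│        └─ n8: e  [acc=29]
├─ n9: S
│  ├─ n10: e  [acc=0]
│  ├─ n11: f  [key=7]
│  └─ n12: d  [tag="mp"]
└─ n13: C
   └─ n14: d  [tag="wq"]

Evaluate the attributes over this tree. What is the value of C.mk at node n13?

-2

1. n1.idx = 19  [19]
2. n1.acc = "nw"  ["nw"]
3. n1.val = true  [true]
4. n3.cnt = "yv"  ["yv"]
5. n3.sig = true  [true]
6. n3.fin = 26  [26]
7. n4.key = -3  [terminal]
8. n3.tag = true  [true]
9. n6.key = 13  [terminal]
10. n7.pre = 18  [terminal]
11. n8.acc = 29  [terminal]
12. n5.val = 2  [g.pre - 16]
13. n5.lim = false  [e.acc > 29]
14. n5.pre = false  [g.pre == f.key]
15. n2.val = -7  [S₁.val * 3 - 13]
16. n2.lim = false  [S₁.pre and B.tag]
17. n2.pre = false  [S₁.val > 2]
18. n1.mk = -4  [C.idx - 23]
19. n10.acc = 0  [terminal]
20. n11.key = 7  [terminal]
21. n12.tag = "mp"  [terminal]
22. n9.val = 7  [f.key * -1 + 14]
23. n9.lim = false  [f.key > 7]
24. n9.pre = true  [e.acc > -1]
25. n13.idx = 28  [C₀.mk + S₁.val + 25]
26. n13.acc = "vk"  ["vk"]
27. n13.val = false  [S₁.val > 7]
28. n14.tag = "wq"  [terminal]
29. n13.mk = -2  [C.idx * -1 + 26]
30. n0.val = -9  [C₀.mk - 5]
31. n0.lim = false  [S₁.lim == true]
32. n0.pre = true  [S₁.pre or S₁.lim]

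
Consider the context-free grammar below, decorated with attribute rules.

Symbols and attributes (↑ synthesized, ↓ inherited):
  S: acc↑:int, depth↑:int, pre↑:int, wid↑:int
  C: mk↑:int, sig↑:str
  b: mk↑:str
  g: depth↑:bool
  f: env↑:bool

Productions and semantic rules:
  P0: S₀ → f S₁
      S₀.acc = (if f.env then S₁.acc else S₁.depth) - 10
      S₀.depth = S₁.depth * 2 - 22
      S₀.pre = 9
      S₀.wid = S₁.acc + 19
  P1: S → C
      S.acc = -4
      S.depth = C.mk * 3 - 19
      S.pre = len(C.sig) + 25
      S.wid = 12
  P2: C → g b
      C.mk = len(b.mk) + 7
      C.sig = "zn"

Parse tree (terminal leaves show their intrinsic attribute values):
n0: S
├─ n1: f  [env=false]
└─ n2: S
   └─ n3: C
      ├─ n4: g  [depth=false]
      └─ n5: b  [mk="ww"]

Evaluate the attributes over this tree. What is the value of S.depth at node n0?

-6

1. n1.env = false  [terminal]
2. n4.depth = false  [terminal]
3. n5.mk = "ww"  [terminal]
4. n3.mk = 9  [len(b.mk) + 7]
5. n3.sig = "zn"  ["zn"]
6. n2.acc = -4  [-4]
7. n2.depth = 8  [C.mk * 3 - 19]
8. n2.pre = 27  [len(C.sig) + 25]
9. n2.wid = 12  [12]
10. n0.acc = -2  [(if f.env then S₁.acc else S₁.depth) - 10]
11. n0.depth = -6  [S₁.depth * 2 - 22]
12. n0.pre = 9  [9]
13. n0.wid = 15  [S₁.acc + 19]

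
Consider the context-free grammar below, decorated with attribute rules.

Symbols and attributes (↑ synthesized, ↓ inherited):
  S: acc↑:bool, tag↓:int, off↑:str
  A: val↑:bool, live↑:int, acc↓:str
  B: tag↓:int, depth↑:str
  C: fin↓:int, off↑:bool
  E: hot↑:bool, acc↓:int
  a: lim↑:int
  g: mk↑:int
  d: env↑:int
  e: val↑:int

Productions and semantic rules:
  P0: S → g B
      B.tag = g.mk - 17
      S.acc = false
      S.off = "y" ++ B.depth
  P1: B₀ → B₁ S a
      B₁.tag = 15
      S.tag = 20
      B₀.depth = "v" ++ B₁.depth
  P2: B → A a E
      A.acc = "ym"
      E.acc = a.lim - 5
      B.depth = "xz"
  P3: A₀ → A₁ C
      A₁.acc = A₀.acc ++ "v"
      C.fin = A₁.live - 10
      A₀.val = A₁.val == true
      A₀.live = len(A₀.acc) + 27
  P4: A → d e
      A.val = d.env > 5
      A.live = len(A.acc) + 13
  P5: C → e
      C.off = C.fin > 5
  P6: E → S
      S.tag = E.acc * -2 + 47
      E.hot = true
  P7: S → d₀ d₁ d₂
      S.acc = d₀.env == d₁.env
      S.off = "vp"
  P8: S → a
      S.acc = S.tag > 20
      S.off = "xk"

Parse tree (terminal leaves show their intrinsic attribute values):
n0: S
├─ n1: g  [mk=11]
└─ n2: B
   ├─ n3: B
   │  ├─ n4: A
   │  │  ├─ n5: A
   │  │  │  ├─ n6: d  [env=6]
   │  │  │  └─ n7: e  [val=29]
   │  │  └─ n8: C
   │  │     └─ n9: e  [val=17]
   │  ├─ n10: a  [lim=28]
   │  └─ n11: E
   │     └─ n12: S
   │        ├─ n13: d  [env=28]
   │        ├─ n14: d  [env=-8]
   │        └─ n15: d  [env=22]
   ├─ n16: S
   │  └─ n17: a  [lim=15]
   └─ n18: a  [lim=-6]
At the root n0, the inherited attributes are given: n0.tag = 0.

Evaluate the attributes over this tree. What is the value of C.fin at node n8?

6

1. n0.tag = 0  [given at root]
2. n1.mk = 11  [terminal]
3. n2.tag = -6  [g.mk - 17]
4. n3.tag = 15  [15]
5. n4.acc = "ym"  ["ym"]
6. n5.acc = "ymv"  [A₀.acc ++ "v"]
7. n6.env = 6  [terminal]
8. n7.val = 29  [terminal]
9. n5.val = true  [d.env > 5]
10. n5.live = 16  [len(A.acc) + 13]
11. n8.fin = 6  [A₁.live - 10]
12. n9.val = 17  [terminal]
13. n8.off = true  [C.fin > 5]
14. n4.val = true  [A₁.val == true]
15. n4.live = 29  [len(A₀.acc) + 27]
16. n10.lim = 28  [terminal]
17. n11.acc = 23  [a.lim - 5]
18. n12.tag = 1  [E.acc * -2 + 47]
19. n13.env = 28  [terminal]
20. n14.env = -8  [terminal]
21. n15.env = 22  [terminal]
22. n12.acc = false  [d₀.env == d₁.env]
23. n12.off = "vp"  ["vp"]
24. n11.hot = true  [true]
25. n3.depth = "xz"  ["xz"]
26. n16.tag = 20  [20]
27. n17.lim = 15  [terminal]
28. n16.acc = false  [S.tag > 20]
29. n16.off = "xk"  ["xk"]
30. n18.lim = -6  [terminal]
31. n2.depth = "vxz"  ["v" ++ B₁.depth]
32. n0.acc = false  [false]
33. n0.off = "yvxz"  ["y" ++ B.depth]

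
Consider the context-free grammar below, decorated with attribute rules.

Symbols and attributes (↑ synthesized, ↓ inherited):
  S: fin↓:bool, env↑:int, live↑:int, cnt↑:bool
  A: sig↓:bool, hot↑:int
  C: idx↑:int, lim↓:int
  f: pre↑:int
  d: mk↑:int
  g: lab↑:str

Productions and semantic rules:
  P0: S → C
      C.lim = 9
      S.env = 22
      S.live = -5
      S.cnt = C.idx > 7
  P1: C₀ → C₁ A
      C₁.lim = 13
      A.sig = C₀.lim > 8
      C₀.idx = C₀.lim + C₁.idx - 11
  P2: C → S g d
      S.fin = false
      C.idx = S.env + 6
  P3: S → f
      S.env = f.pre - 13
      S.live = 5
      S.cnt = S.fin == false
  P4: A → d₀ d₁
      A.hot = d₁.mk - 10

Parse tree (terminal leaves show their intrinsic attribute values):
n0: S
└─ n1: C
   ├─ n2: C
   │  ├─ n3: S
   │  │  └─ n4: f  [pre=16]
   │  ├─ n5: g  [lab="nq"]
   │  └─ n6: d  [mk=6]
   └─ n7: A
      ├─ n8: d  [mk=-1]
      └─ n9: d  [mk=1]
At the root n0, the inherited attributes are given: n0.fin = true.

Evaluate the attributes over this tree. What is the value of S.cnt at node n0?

1. n0.fin = true  [given at root]
2. n1.lim = 9  [9]
3. n2.lim = 13  [13]
4. n3.fin = false  [false]
5. n4.pre = 16  [terminal]
6. n3.env = 3  [f.pre - 13]
7. n3.live = 5  [5]
8. n3.cnt = true  [S.fin == false]
9. n5.lab = "nq"  [terminal]
10. n6.mk = 6  [terminal]
11. n2.idx = 9  [S.env + 6]
12. n7.sig = true  [C₀.lim > 8]
13. n8.mk = -1  [terminal]
14. n9.mk = 1  [terminal]
15. n7.hot = -9  [d₁.mk - 10]
16. n1.idx = 7  [C₀.lim + C₁.idx - 11]
17. n0.env = 22  [22]
18. n0.live = -5  [-5]
19. n0.cnt = false  [C.idx > 7]

false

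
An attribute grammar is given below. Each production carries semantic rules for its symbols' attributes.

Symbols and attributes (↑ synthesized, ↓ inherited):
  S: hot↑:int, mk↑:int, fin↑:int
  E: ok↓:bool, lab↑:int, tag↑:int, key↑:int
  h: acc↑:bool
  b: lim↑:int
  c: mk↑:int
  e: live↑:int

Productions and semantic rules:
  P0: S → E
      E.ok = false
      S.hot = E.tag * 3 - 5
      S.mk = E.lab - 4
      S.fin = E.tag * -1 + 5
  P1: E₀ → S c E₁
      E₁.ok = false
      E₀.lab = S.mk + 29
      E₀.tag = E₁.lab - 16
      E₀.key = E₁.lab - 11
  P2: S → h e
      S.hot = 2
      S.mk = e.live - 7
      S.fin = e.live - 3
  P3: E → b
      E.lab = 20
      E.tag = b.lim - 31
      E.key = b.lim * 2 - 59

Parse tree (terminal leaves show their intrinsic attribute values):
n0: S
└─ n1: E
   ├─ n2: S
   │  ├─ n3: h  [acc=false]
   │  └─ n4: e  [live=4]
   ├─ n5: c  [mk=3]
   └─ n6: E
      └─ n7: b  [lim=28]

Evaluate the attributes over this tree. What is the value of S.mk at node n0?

22

1. n1.ok = false  [false]
2. n3.acc = false  [terminal]
3. n4.live = 4  [terminal]
4. n2.hot = 2  [2]
5. n2.mk = -3  [e.live - 7]
6. n2.fin = 1  [e.live - 3]
7. n5.mk = 3  [terminal]
8. n6.ok = false  [false]
9. n7.lim = 28  [terminal]
10. n6.lab = 20  [20]
11. n6.tag = -3  [b.lim - 31]
12. n6.key = -3  [b.lim * 2 - 59]
13. n1.lab = 26  [S.mk + 29]
14. n1.tag = 4  [E₁.lab - 16]
15. n1.key = 9  [E₁.lab - 11]
16. n0.hot = 7  [E.tag * 3 - 5]
17. n0.mk = 22  [E.lab - 4]
18. n0.fin = 1  [E.tag * -1 + 5]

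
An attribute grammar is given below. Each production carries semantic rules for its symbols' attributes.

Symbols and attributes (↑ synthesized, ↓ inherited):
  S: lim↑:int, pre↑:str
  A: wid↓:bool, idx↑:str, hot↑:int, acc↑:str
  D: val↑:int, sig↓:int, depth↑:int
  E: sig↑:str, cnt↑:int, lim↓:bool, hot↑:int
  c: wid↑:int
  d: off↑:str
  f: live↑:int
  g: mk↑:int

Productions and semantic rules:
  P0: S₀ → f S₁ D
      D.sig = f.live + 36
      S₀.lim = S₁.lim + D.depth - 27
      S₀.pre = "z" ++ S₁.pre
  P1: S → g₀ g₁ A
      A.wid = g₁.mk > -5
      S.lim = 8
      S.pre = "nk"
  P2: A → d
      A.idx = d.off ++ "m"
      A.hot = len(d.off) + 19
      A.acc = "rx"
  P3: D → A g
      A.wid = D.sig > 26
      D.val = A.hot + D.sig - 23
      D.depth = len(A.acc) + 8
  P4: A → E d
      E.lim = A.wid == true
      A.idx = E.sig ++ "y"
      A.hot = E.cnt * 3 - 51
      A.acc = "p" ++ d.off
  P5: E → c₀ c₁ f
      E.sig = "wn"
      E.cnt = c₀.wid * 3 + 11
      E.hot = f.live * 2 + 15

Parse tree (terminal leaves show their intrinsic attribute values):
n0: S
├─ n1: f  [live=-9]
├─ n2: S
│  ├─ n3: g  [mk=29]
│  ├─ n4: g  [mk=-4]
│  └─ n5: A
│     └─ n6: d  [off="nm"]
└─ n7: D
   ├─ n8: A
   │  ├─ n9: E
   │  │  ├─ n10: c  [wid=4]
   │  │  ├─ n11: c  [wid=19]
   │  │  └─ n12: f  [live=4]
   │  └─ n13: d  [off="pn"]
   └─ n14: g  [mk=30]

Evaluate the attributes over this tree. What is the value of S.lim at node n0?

-8

1. n1.live = -9  [terminal]
2. n3.mk = 29  [terminal]
3. n4.mk = -4  [terminal]
4. n5.wid = true  [g₁.mk > -5]
5. n6.off = "nm"  [terminal]
6. n5.idx = "nmm"  [d.off ++ "m"]
7. n5.hot = 21  [len(d.off) + 19]
8. n5.acc = "rx"  ["rx"]
9. n2.lim = 8  [8]
10. n2.pre = "nk"  ["nk"]
11. n7.sig = 27  [f.live + 36]
12. n8.wid = true  [D.sig > 26]
13. n9.lim = true  [A.wid == true]
14. n10.wid = 4  [terminal]
15. n11.wid = 19  [terminal]
16. n12.live = 4  [terminal]
17. n9.sig = "wn"  ["wn"]
18. n9.cnt = 23  [c₀.wid * 3 + 11]
19. n9.hot = 23  [f.live * 2 + 15]
20. n13.off = "pn"  [terminal]
21. n8.idx = "wny"  [E.sig ++ "y"]
22. n8.hot = 18  [E.cnt * 3 - 51]
23. n8.acc = "ppn"  ["p" ++ d.off]
24. n14.mk = 30  [terminal]
25. n7.val = 22  [A.hot + D.sig - 23]
26. n7.depth = 11  [len(A.acc) + 8]
27. n0.lim = -8  [S₁.lim + D.depth - 27]
28. n0.pre = "znk"  ["z" ++ S₁.pre]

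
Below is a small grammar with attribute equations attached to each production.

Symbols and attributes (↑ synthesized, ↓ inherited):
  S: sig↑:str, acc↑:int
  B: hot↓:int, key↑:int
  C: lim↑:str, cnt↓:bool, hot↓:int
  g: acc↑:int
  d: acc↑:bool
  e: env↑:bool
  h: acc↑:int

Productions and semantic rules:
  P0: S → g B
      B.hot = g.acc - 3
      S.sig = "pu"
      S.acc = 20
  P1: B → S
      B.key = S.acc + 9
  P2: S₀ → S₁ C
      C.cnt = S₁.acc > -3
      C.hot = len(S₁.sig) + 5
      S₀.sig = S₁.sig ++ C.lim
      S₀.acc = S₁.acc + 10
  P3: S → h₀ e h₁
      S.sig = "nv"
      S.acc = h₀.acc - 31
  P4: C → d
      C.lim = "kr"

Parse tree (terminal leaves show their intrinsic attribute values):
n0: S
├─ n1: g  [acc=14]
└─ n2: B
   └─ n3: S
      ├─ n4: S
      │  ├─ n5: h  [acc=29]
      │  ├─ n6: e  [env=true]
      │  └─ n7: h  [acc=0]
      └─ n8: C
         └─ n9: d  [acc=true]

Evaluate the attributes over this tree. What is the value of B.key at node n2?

17

1. n1.acc = 14  [terminal]
2. n2.hot = 11  [g.acc - 3]
3. n5.acc = 29  [terminal]
4. n6.env = true  [terminal]
5. n7.acc = 0  [terminal]
6. n4.sig = "nv"  ["nv"]
7. n4.acc = -2  [h₀.acc - 31]
8. n8.cnt = true  [S₁.acc > -3]
9. n8.hot = 7  [len(S₁.sig) + 5]
10. n9.acc = true  [terminal]
11. n8.lim = "kr"  ["kr"]
12. n3.sig = "nvkr"  [S₁.sig ++ C.lim]
13. n3.acc = 8  [S₁.acc + 10]
14. n2.key = 17  [S.acc + 9]
15. n0.sig = "pu"  ["pu"]
16. n0.acc = 20  [20]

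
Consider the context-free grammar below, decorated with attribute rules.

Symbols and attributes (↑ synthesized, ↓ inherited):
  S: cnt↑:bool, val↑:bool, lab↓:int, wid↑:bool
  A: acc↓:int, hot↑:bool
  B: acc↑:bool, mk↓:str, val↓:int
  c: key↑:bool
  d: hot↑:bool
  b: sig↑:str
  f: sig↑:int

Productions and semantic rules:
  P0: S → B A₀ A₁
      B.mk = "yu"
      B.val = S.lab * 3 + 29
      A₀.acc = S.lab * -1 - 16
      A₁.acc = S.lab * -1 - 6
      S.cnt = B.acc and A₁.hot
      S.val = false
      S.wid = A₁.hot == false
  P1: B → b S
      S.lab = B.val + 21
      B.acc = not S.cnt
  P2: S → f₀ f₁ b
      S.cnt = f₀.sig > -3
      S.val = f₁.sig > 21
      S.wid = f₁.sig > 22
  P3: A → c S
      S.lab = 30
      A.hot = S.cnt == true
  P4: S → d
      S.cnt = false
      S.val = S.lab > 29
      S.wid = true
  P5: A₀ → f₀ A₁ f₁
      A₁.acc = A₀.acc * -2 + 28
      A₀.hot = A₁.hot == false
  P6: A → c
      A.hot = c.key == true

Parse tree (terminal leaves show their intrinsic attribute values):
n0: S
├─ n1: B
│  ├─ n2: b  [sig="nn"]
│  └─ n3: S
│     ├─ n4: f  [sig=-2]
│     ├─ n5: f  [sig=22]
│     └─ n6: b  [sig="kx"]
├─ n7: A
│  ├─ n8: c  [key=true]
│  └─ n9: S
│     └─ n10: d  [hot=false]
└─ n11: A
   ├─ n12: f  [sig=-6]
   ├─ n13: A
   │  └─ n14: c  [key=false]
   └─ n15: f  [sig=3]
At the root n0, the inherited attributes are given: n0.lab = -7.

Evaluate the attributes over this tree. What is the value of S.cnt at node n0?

false

1. n0.lab = -7  [given at root]
2. n1.mk = "yu"  ["yu"]
3. n1.val = 8  [S.lab * 3 + 29]
4. n2.sig = "nn"  [terminal]
5. n3.lab = 29  [B.val + 21]
6. n4.sig = -2  [terminal]
7. n5.sig = 22  [terminal]
8. n6.sig = "kx"  [terminal]
9. n3.cnt = true  [f₀.sig > -3]
10. n3.val = true  [f₁.sig > 21]
11. n3.wid = false  [f₁.sig > 22]
12. n1.acc = false  [not S.cnt]
13. n7.acc = -9  [S.lab * -1 - 16]
14. n8.key = true  [terminal]
15. n9.lab = 30  [30]
16. n10.hot = false  [terminal]
17. n9.cnt = false  [false]
18. n9.val = true  [S.lab > 29]
19. n9.wid = true  [true]
20. n7.hot = false  [S.cnt == true]
21. n11.acc = 1  [S.lab * -1 - 6]
22. n12.sig = -6  [terminal]
23. n13.acc = 26  [A₀.acc * -2 + 28]
24. n14.key = false  [terminal]
25. n13.hot = false  [c.key == true]
26. n15.sig = 3  [terminal]
27. n11.hot = true  [A₁.hot == false]
28. n0.cnt = false  [B.acc and A₁.hot]
29. n0.val = false  [false]
30. n0.wid = false  [A₁.hot == false]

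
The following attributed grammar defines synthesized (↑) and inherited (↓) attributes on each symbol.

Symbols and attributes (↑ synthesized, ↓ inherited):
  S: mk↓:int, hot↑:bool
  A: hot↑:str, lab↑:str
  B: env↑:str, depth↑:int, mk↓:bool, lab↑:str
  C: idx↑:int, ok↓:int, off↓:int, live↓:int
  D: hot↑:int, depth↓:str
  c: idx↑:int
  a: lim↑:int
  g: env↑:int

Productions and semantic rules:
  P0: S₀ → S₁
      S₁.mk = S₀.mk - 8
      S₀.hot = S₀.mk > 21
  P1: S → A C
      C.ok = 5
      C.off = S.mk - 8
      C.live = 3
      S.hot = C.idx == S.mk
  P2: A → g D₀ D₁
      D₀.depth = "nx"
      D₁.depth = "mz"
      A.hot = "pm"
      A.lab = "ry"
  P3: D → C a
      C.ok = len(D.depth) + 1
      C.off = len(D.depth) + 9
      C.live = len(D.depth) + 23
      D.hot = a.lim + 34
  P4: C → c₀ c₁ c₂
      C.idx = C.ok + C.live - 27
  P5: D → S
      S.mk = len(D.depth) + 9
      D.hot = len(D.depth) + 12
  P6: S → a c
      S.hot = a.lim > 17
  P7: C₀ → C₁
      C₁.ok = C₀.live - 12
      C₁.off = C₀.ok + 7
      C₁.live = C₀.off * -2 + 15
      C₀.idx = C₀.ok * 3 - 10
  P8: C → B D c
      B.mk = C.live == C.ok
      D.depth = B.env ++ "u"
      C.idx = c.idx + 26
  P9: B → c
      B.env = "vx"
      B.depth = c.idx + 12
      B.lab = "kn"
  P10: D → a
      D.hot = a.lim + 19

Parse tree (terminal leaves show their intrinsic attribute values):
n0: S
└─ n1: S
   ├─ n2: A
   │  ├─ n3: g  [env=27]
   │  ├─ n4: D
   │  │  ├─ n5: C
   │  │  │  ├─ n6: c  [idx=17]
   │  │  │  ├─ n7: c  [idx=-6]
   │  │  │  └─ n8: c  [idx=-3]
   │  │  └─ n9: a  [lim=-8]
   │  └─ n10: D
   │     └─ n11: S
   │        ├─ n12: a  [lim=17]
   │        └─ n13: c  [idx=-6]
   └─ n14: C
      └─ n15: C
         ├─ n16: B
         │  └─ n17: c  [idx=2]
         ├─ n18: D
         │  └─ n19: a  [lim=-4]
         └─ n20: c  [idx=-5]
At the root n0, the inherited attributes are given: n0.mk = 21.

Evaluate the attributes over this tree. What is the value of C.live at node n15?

5

1. n0.mk = 21  [given at root]
2. n1.mk = 13  [S₀.mk - 8]
3. n3.env = 27  [terminal]
4. n4.depth = "nx"  ["nx"]
5. n5.ok = 3  [len(D.depth) + 1]
6. n5.off = 11  [len(D.depth) + 9]
7. n5.live = 25  [len(D.depth) + 23]
8. n6.idx = 17  [terminal]
9. n7.idx = -6  [terminal]
10. n8.idx = -3  [terminal]
11. n5.idx = 1  [C.ok + C.live - 27]
12. n9.lim = -8  [terminal]
13. n4.hot = 26  [a.lim + 34]
14. n10.depth = "mz"  ["mz"]
15. n11.mk = 11  [len(D.depth) + 9]
16. n12.lim = 17  [terminal]
17. n13.idx = -6  [terminal]
18. n11.hot = false  [a.lim > 17]
19. n10.hot = 14  [len(D.depth) + 12]
20. n2.hot = "pm"  ["pm"]
21. n2.lab = "ry"  ["ry"]
22. n14.ok = 5  [5]
23. n14.off = 5  [S.mk - 8]
24. n14.live = 3  [3]
25. n15.ok = -9  [C₀.live - 12]
26. n15.off = 12  [C₀.ok + 7]
27. n15.live = 5  [C₀.off * -2 + 15]
28. n16.mk = false  [C.live == C.ok]
29. n17.idx = 2  [terminal]
30. n16.env = "vx"  ["vx"]
31. n16.depth = 14  [c.idx + 12]
32. n16.lab = "kn"  ["kn"]
33. n18.depth = "vxu"  [B.env ++ "u"]
34. n19.lim = -4  [terminal]
35. n18.hot = 15  [a.lim + 19]
36. n20.idx = -5  [terminal]
37. n15.idx = 21  [c.idx + 26]
38. n14.idx = 5  [C₀.ok * 3 - 10]
39. n1.hot = false  [C.idx == S.mk]
40. n0.hot = false  [S₀.mk > 21]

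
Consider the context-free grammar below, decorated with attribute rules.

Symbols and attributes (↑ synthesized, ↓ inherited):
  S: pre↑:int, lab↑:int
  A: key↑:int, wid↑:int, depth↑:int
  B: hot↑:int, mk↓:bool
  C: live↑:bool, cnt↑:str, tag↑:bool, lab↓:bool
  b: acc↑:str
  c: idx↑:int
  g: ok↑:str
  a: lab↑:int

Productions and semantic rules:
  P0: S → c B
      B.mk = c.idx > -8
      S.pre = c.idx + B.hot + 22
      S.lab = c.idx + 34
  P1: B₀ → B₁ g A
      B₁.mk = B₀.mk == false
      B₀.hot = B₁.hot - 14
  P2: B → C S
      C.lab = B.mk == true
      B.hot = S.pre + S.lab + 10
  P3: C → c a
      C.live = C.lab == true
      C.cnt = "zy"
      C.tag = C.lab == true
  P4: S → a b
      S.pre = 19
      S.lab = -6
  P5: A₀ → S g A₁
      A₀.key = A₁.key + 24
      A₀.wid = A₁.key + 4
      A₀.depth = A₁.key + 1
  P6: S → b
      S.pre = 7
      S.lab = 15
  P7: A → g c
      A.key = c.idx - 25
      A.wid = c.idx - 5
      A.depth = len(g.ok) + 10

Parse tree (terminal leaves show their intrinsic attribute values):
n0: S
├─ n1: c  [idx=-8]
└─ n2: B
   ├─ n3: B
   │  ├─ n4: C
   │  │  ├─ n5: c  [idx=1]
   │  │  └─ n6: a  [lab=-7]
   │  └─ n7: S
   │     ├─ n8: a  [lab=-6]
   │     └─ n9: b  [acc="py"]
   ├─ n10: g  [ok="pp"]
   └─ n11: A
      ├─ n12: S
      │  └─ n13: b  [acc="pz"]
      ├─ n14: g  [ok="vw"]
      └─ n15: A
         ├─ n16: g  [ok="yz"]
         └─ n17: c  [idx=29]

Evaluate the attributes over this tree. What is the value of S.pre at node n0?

23

1. n1.idx = -8  [terminal]
2. n2.mk = false  [c.idx > -8]
3. n3.mk = true  [B₀.mk == false]
4. n4.lab = true  [B.mk == true]
5. n5.idx = 1  [terminal]
6. n6.lab = -7  [terminal]
7. n4.live = true  [C.lab == true]
8. n4.cnt = "zy"  ["zy"]
9. n4.tag = true  [C.lab == true]
10. n8.lab = -6  [terminal]
11. n9.acc = "py"  [terminal]
12. n7.pre = 19  [19]
13. n7.lab = -6  [-6]
14. n3.hot = 23  [S.pre + S.lab + 10]
15. n10.ok = "pp"  [terminal]
16. n13.acc = "pz"  [terminal]
17. n12.pre = 7  [7]
18. n12.lab = 15  [15]
19. n14.ok = "vw"  [terminal]
20. n16.ok = "yz"  [terminal]
21. n17.idx = 29  [terminal]
22. n15.key = 4  [c.idx - 25]
23. n15.wid = 24  [c.idx - 5]
24. n15.depth = 12  [len(g.ok) + 10]
25. n11.key = 28  [A₁.key + 24]
26. n11.wid = 8  [A₁.key + 4]
27. n11.depth = 5  [A₁.key + 1]
28. n2.hot = 9  [B₁.hot - 14]
29. n0.pre = 23  [c.idx + B.hot + 22]
30. n0.lab = 26  [c.idx + 34]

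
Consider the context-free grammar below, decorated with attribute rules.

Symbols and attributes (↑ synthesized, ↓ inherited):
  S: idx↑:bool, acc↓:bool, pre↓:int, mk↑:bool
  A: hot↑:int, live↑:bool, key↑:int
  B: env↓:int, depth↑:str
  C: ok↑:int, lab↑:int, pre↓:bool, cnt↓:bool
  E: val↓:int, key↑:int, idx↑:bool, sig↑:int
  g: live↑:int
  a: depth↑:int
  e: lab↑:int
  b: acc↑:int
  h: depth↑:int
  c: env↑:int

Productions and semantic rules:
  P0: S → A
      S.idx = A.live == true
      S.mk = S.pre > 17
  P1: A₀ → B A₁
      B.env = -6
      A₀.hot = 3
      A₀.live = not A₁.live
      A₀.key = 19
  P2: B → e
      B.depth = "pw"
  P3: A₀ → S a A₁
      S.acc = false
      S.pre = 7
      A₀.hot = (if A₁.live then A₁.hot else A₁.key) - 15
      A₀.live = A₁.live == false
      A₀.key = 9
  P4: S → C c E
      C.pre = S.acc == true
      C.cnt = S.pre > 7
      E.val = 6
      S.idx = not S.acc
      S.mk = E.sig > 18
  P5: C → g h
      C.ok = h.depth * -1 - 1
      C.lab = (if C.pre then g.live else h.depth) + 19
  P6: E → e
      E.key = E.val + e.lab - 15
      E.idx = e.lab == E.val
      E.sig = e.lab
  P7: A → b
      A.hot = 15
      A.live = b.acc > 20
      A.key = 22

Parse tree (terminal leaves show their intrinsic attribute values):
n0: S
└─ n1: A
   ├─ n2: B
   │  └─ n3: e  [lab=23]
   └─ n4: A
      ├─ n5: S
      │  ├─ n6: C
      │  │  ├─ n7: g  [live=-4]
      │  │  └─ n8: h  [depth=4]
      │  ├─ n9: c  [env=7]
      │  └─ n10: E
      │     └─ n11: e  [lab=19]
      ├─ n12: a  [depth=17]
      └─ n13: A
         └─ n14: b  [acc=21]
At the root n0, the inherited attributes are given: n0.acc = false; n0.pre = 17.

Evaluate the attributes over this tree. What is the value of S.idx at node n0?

true

1. n0.acc = false  [given at root]
2. n0.pre = 17  [given at root]
3. n2.env = -6  [-6]
4. n3.lab = 23  [terminal]
5. n2.depth = "pw"  ["pw"]
6. n5.acc = false  [false]
7. n5.pre = 7  [7]
8. n6.pre = false  [S.acc == true]
9. n6.cnt = false  [S.pre > 7]
10. n7.live = -4  [terminal]
11. n8.depth = 4  [terminal]
12. n6.ok = -5  [h.depth * -1 - 1]
13. n6.lab = 23  [(if C.pre then g.live else h.depth) + 19]
14. n9.env = 7  [terminal]
15. n10.val = 6  [6]
16. n11.lab = 19  [terminal]
17. n10.key = 10  [E.val + e.lab - 15]
18. n10.idx = false  [e.lab == E.val]
19. n10.sig = 19  [e.lab]
20. n5.idx = true  [not S.acc]
21. n5.mk = true  [E.sig > 18]
22. n12.depth = 17  [terminal]
23. n14.acc = 21  [terminal]
24. n13.hot = 15  [15]
25. n13.live = true  [b.acc > 20]
26. n13.key = 22  [22]
27. n4.hot = 0  [(if A₁.live then A₁.hot else A₁.key) - 15]
28. n4.live = false  [A₁.live == false]
29. n4.key = 9  [9]
30. n1.hot = 3  [3]
31. n1.live = true  [not A₁.live]
32. n1.key = 19  [19]
33. n0.idx = true  [A.live == true]
34. n0.mk = false  [S.pre > 17]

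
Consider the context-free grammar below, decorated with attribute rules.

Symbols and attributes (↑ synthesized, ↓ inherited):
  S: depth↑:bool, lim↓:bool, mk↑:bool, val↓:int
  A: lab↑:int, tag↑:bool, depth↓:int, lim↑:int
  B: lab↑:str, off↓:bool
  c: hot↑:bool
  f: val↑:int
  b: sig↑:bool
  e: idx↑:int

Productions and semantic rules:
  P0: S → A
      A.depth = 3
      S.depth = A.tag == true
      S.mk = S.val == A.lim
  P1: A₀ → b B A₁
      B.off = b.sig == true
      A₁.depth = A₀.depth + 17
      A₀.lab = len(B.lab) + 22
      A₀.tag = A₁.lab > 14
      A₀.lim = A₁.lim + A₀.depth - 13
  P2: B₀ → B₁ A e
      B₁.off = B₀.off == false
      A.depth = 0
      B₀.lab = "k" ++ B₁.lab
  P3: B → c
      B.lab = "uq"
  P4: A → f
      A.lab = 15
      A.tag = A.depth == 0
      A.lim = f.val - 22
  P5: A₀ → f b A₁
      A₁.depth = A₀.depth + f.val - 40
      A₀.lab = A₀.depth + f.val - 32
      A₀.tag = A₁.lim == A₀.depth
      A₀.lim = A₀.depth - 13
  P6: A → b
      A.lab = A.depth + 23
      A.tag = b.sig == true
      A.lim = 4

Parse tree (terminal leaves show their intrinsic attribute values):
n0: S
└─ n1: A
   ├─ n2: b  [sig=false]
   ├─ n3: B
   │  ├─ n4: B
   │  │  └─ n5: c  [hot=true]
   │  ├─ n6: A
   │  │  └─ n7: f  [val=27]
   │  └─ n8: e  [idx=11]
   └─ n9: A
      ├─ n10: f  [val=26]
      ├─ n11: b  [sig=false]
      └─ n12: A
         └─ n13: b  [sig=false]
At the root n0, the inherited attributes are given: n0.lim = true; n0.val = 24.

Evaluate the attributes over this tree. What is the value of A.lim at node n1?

-3

1. n0.lim = true  [given at root]
2. n0.val = 24  [given at root]
3. n1.depth = 3  [3]
4. n2.sig = false  [terminal]
5. n3.off = false  [b.sig == true]
6. n4.off = true  [B₀.off == false]
7. n5.hot = true  [terminal]
8. n4.lab = "uq"  ["uq"]
9. n6.depth = 0  [0]
10. n7.val = 27  [terminal]
11. n6.lab = 15  [15]
12. n6.tag = true  [A.depth == 0]
13. n6.lim = 5  [f.val - 22]
14. n8.idx = 11  [terminal]
15. n3.lab = "kuq"  ["k" ++ B₁.lab]
16. n9.depth = 20  [A₀.depth + 17]
17. n10.val = 26  [terminal]
18. n11.sig = false  [terminal]
19. n12.depth = 6  [A₀.depth + f.val - 40]
20. n13.sig = false  [terminal]
21. n12.lab = 29  [A.depth + 23]
22. n12.tag = false  [b.sig == true]
23. n12.lim = 4  [4]
24. n9.lab = 14  [A₀.depth + f.val - 32]
25. n9.tag = false  [A₁.lim == A₀.depth]
26. n9.lim = 7  [A₀.depth - 13]
27. n1.lab = 25  [len(B.lab) + 22]
28. n1.tag = false  [A₁.lab > 14]
29. n1.lim = -3  [A₁.lim + A₀.depth - 13]
30. n0.depth = false  [A.tag == true]
31. n0.mk = false  [S.val == A.lim]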